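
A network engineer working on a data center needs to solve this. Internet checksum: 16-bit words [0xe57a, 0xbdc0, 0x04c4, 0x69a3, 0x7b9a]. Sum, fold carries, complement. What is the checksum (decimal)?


Given words: [0xe57a, 0xbdc0, 0x04c4, 0x69a3, 0x7b9a]
Step 1: Sum all words
Raw sum = 58746 + 48576 + 1220 + 27043 + 31642 = 167227
Step 2: Fold carry: (36155 + 2) = 36157
One's complement = ~36157 & 0xFFFF = 29378

29378


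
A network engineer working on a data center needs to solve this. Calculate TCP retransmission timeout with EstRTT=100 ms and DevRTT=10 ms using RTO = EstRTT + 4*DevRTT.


Given: EstRTT = 100 ms, DevRTT = 10 ms
Timeout = EstRTT + 4 * DevRTT
4 * DevRTT = 4 * 10 = 40
Timeout = 100 + 40 = 140 ms

140


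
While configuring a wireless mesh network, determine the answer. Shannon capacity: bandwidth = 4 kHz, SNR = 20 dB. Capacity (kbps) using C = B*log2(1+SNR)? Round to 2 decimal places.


Given: B = 4 kHz, SNR = 20 dB
SNR linear = 10^(20/10) = 100
1 + SNR = 101
log2(101) = 6.6582114828
C = 4 * 1000 * 6.6582114828 = 26632.8459 bps
C = 26.632846 kbps -> 26.63 kbps (2 dp)

26.63


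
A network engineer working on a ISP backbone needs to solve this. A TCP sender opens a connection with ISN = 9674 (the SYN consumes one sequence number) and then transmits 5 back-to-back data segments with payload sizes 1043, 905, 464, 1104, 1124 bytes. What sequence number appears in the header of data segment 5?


The SYN occupies sequence number ISN = 9674, so the first data byte is ISN + 1 = 9675.
SEQ of data segment i = (ISN + 1) + sum of payload sizes of segments 1..i-1.
Segment 1: SEQ = 9675, payload = 1043 bytes
Segment 2: SEQ = 10718, payload = 905 bytes
Segment 3: SEQ = 11623, payload = 464 bytes
Segment 4: SEQ = 12087, payload = 1104 bytes
Segment 5: SEQ = 13191, payload = 1124 bytes
SEQ of segment 5 = 9675 + 1043 + 905 + 464 + 1104 = 13191

13191


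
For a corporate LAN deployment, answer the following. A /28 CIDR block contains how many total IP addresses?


Given: CIDR prefix /28
Host bits = 32 - 28 = 4
Total addresses = 2^4 = 16

16


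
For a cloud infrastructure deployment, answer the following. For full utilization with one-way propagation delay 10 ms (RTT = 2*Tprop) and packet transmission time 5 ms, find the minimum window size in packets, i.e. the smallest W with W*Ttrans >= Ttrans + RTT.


Given: Ttrans = 5 ms, RTT = 20 ms (= 2 * Tprop, Tprop = 10 ms)
Time until first ACK returns = Ttrans + RTT = 5 + 20 = 25 ms
Need W * Ttrans >= Ttrans + RTT  ->  W >= (Ttrans + RTT) / Ttrans
(Ttrans + RTT) / Ttrans = 25 / 5 = 5
W_min = ceil(5) = 5

5


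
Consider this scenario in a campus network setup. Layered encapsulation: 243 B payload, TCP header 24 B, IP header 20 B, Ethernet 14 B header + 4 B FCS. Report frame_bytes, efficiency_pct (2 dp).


TCP segment = 243 + 24 = 267 B
IP packet = 267 + 20 = 287 B
Ethernet frame = 287 + 14 + 4 = 305 B
Efficiency = app / frame = 243 / 305 = 0.796721 = 79.6721% -> 79.67% (2 dp)

305, 79.67


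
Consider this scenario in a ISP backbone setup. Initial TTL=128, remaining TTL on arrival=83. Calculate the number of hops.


Given: initial TTL = 128, received TTL = 83
Hops = initial TTL - received TTL
Hops = 128 - 83 = 45

45


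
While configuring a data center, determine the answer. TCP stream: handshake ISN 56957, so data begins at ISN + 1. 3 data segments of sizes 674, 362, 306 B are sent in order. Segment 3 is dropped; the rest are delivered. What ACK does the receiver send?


SYN uses sequence number 56957; first data byte = ISN + 1 = 56958.
Segment 1: SEQ = 56958, len = 674 B, covers [56958, 57631]
Segment 2: SEQ = 57632, len = 362 B, covers [57632, 57993]
Segment 3: SEQ = 57994, len = 306 B, covers [57994, 58299] [LOST]
In-order data received: bytes [56958, 57993] (segments 1..2).
Segment 3 missing -> gap begins at byte 57994.
Cumulative ACK = next expected in-order byte = 56958 + 674 + 362 = 57994

57994


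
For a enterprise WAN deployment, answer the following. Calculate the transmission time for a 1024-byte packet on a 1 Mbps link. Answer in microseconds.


Given: packet = 1024 bytes, bandwidth = 1 Mbps
Packet in bits = 1024 * 8 = 8192 bits
Bandwidth = 1 * 10^6 = 1000000 bps
Time = 8192 / 1000000 seconds
Time in us = 8192 * 10^6 / 1000000 = 8192

8192


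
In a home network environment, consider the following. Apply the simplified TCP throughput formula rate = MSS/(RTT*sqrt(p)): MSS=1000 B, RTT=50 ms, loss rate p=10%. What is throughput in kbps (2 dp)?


Given: MSS = 1000 bytes, RTT = 50 ms, loss = 10%
RTT in seconds = 50 / 1000 = 0.05
Loss rate = 10% = 0.1
sqrt(loss) = sqrt(0.1) = 0.316227766017
Throughput (bytes/s) = 1000 / (0.05 * 0.316227766017) = 63245.5532
Throughput (kbps) = 63245.5532 * 8 / 1000 = 505.964426 -> 505.96 kbps (2 dp)

505.96


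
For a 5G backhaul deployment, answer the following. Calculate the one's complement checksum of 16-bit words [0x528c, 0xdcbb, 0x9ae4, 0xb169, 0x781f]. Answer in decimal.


Given words: [0x528c, 0xdcbb, 0x9ae4, 0xb169, 0x781f]
Step 1: Sum all words
Raw sum = 21132 + 56507 + 39652 + 45417 + 30751 = 193459
Step 2: Fold carry: (62387 + 2) = 62389
One's complement = ~62389 & 0xFFFF = 3146

3146


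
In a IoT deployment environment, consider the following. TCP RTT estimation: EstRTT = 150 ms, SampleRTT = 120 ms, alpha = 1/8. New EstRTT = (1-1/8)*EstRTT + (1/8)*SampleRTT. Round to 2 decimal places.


Given: EstRTT = 150 ms, SampleRTT = 120 ms, alpha = 1/8
New EstRTT = (1 - alpha) * EstRTT + alpha * SampleRTT
(7/8) * 150 = 131.25
(1/8) * 120 = 15
New EstRTT = 131.25 + 15 = 146.25 ms -> 146.25 ms (2 dp)

146.25


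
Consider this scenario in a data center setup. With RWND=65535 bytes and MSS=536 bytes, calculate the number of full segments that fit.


Given: RWND = 65535 bytes, MSS = 536 bytes
Full segments = floor(RWND / MSS)
Full segments = floor(65535 / 536)
Full segments = floor(122.2668) = 122

122


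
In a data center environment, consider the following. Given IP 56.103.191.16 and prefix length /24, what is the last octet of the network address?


Given: IP = 56.103.191.16, prefix = /24
Subnet mask = 255.255.255.0
Last octet of IP: 16
Last octet of mask: 0
Network last octet = 16 AND 0 = 0

0


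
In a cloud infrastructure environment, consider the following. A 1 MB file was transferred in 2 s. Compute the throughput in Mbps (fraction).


Given: file = 1 MB, time = 2 s
File in Mb = 1 * 8 = 8 Mb
Throughput = 8 / 2 Mbps
Throughput = 4 Mbps

4


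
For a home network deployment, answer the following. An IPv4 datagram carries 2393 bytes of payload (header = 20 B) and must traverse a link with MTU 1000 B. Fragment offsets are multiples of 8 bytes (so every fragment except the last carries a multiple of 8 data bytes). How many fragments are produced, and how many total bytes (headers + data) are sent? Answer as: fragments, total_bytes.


Max data per non-final fragment = floor((MTU - header)/8)*8 = floor((1000 - 20)/8)*8 = floor(980/8)*8 = 976 B
Final fragment needs no 8-byte alignment: it can carry up to MTU - header = 980 B
Non-final fragments needed = ceil((payload - 980) / 976) = ceil(1413/976) = ceil(1.4477) = 2
Number of fragments = 2 + 1 = 3
Fragment sizes (data): 2 * 976 B + 441 B (last, 441 <= 980 OK)
Total bytes sent = payload + n_frags * header = 2393 + 3*20 = 2393 + 60 = 2453 B

3, 2453


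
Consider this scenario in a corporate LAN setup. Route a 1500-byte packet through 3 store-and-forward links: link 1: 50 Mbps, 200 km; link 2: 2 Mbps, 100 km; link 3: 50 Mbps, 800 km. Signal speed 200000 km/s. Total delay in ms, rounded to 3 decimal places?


Packet = 1500 bytes = 12000 bits. Store-and-forward: sum (t_trans + t_prop) per link.
Link 1: t_trans = 12000/(50*10^6) s = 0.2400 ms; t_prop = 200/200000 s = 1.0000 ms; subtotal = 1.2400 ms
Link 2: t_trans = 12000/(2*10^6) s = 6.0000 ms; t_prop = 100/200000 s = 0.5000 ms; subtotal = 6.5000 ms
Link 3: t_trans = 12000/(50*10^6) s = 0.2400 ms; t_prop = 800/200000 s = 4.0000 ms; subtotal = 4.2400 ms
End-to-end = 1.2400 + 6.5000 + 4.2400 = 11.9800 ms -> 11.980 ms (3 dp)

11.980


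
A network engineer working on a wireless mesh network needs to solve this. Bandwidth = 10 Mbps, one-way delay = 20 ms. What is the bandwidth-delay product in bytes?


Given: bandwidth = 10 Mbps, delay = 20 ms
BDP in bits = 10 * 10^6 * 20 / 1000
BDP in bits = 200000
BDP in bytes = 200000 / 8 = 25000

25000


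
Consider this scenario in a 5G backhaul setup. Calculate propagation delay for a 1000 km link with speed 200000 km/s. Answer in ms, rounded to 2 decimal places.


Given: distance = 1000 km, speed = 200000 km/s
Delay = distance / speed = 1000 / 200000 seconds
Delay in ms = 1000 * 1000 / 200000
Delay = 5.0000 ms
Rounded to 2 dp = 5.00 ms

5.00


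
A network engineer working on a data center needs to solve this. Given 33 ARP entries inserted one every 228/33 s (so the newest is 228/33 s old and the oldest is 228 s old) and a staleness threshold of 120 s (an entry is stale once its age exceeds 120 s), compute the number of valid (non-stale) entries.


Ages are k * 228/33 s for k = 1..33 (spacing = 6.9091 s).
Entry k is valid iff k * 228/33 <= 120 iff k <= 33 * 120 / 228 = 17.3684
n_valid = floor(17.3684) = 17
(n_stale = 33 - 17 = 16)

17


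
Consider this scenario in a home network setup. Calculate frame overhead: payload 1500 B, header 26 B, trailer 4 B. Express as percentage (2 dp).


Given: payload = 1500 B, header = 26 B, trailer = 4 B
Overhead bytes = header + trailer = 26 + 4 = 30
Total frame = payload + overhead = 1500 + 30 = 1530
Overhead % = 30 / 1530 * 100 = 1.9608% -> 1.96% (2 dp)

1.96


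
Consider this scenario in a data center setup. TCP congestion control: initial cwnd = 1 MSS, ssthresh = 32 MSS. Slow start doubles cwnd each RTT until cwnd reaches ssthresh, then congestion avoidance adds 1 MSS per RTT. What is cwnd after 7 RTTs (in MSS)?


RTT 0: cwnd = 1 MSS (initial)
RTT 1: cwnd = 2 MSS (slow start, doubled)
RTT 2: cwnd = 4 MSS (slow start, doubled)
RTT 3: cwnd = 8 MSS (slow start, doubled)
RTT 4: cwnd = 16 MSS (slow start, doubled)
RTT 5: cwnd = 32 MSS (slow start, doubled)
RTT 6: cwnd = 33 MSS (congestion avoidance, +1)
RTT 7: cwnd = 34 MSS (congestion avoidance, +1)

34


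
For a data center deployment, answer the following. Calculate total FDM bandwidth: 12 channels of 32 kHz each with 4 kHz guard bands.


Given: 12 channels, 32 kHz each, guard = 4 kHz
Channel bandwidth = 12 * 32 = 384 kHz
Guard bands = 11 gaps * 4 kHz = 44 kHz
Total = 384 + 44 = 428 kHz

428


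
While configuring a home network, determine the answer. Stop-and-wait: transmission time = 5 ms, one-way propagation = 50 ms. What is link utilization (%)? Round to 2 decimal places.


Given: Ttrans = 5 ms, Tprop = 50 ms
RTT = 2 * Tprop = 2 * 50 = 100 ms
U = Ttrans / (Ttrans + RTT)
U = 5 / (5 + 100)
U = 5 / 105 = 0.047619
U% = 4.76%

4.76


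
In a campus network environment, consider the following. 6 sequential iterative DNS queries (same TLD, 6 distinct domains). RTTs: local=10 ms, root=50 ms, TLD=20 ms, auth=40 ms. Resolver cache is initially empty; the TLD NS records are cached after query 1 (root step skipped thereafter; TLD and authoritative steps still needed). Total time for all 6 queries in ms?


Lookup 1 (cold cache): local + root + TLD + auth = 10 + 50 + 20 + 40 = 120 ms
Lookups 2..6 (TLD NS cached -> skip root; new domain -> still ask TLD and auth): local + TLD + auth = 10 + 20 + 40 = 70 ms each
Remaining 5 lookups: 5 * 70 = 350 ms
Total = 120 + 350 = 470 ms

470


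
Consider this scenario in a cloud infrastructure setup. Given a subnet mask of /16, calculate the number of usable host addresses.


Given: subnet mask /16
Host bits = 32 - 16 = 16
Total addresses = 2^16 = 65536
Usable hosts = 65536 - 2 (network + broadcast) = 65534

65534


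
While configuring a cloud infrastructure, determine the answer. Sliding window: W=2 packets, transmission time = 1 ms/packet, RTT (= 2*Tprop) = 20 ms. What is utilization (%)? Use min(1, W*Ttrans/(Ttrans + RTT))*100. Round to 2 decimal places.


Given: W = 2, Ttrans = 1 ms, RTT = 20 ms (= 2 * Tprop, Tprop = 10 ms)
Cycle time = Ttrans + RTT = 1 + 20 = 21 ms (first packet sent until its ACK returns)
W * Ttrans = 2 * 1 = 2 ms of sending per cycle
W * Ttrans / (Ttrans + RTT) = 2 / 21 = 0.095238
U = min(1, 0.095238) = 0.095238
U% = 9.52%

9.52


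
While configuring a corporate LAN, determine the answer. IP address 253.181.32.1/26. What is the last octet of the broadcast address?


Given: IP = 253.181.32.1, prefix = /26
Host bits = 32 - 26 = 6
Network last octet = 1 AND mask = 0
Host part size = 2^6 - 1 = 63
Broadcast last octet = 0 OR 63 = 63

63


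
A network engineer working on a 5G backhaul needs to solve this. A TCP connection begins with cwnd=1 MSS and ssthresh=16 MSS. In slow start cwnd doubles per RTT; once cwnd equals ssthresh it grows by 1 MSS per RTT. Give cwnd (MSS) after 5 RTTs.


RTT 0: cwnd = 1 MSS (initial)
RTT 1: cwnd = 2 MSS (slow start, doubled)
RTT 2: cwnd = 4 MSS (slow start, doubled)
RTT 3: cwnd = 8 MSS (slow start, doubled)
RTT 4: cwnd = 16 MSS (slow start, doubled)
RTT 5: cwnd = 17 MSS (congestion avoidance, +1)

17


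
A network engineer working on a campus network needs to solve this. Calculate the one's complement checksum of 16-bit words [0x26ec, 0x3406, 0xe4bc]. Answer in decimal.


Given words: [0x26ec, 0x3406, 0xe4bc]
Step 1: Sum all words
Raw sum = 9964 + 13318 + 58556 = 81838
Step 2: Fold carry: (16302 + 1) = 16303
One's complement = ~16303 & 0xFFFF = 49232

49232


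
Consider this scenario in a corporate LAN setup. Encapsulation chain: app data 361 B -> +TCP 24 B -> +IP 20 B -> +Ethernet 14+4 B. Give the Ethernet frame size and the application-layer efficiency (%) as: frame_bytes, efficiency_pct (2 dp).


TCP segment = 361 + 24 = 385 B
IP packet = 385 + 20 = 405 B
Ethernet frame = 405 + 14 + 4 = 423 B
Efficiency = app / frame = 361 / 423 = 0.853428 = 85.3428% -> 85.34% (2 dp)

423, 85.34


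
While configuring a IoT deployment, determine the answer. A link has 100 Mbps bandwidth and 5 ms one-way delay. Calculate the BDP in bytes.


Given: bandwidth = 100 Mbps, delay = 5 ms
BDP in bits = 100 * 10^6 * 5 / 1000
BDP in bits = 500000
BDP in bytes = 500000 / 8 = 62500

62500


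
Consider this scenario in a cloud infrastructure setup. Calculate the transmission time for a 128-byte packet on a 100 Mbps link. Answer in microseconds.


Given: packet = 128 bytes, bandwidth = 100 Mbps
Packet in bits = 128 * 8 = 1024 bits
Bandwidth = 100 * 10^6 = 100000000 bps
Time = 1024 / 100000000 seconds
Time in us = 1024 * 10^6 / 100000000 = 10.24

10.24


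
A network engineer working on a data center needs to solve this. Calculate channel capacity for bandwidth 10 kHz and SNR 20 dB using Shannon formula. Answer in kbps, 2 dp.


Given: B = 10 kHz, SNR = 20 dB
SNR linear = 10^(20/10) = 100
1 + SNR = 101
log2(101) = 6.6582114828
C = 10 * 1000 * 6.6582114828 = 66582.1148 bps
C = 66.582115 kbps -> 66.58 kbps (2 dp)

66.58


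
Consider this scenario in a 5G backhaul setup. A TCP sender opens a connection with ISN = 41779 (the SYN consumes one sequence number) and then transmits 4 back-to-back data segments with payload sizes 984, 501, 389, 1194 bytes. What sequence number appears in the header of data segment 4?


The SYN occupies sequence number ISN = 41779, so the first data byte is ISN + 1 = 41780.
SEQ of data segment i = (ISN + 1) + sum of payload sizes of segments 1..i-1.
Segment 1: SEQ = 41780, payload = 984 bytes
Segment 2: SEQ = 42764, payload = 501 bytes
Segment 3: SEQ = 43265, payload = 389 bytes
Segment 4: SEQ = 43654, payload = 1194 bytes
SEQ of segment 4 = 41780 + 984 + 501 + 389 = 43654

43654


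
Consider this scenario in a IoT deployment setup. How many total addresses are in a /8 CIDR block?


Given: CIDR prefix /8
Host bits = 32 - 8 = 24
Total addresses = 2^24 = 16777216

16777216


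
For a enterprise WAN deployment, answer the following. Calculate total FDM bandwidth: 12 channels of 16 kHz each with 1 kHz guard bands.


Given: 12 channels, 16 kHz each, guard = 1 kHz
Channel bandwidth = 12 * 16 = 192 kHz
Guard bands = 11 gaps * 1 kHz = 11 kHz
Total = 192 + 11 = 203 kHz

203


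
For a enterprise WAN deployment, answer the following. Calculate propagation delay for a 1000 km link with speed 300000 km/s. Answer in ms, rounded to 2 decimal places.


Given: distance = 1000 km, speed = 300000 km/s
Delay = distance / speed = 1000 / 300000 seconds
Delay in ms = 1000 * 1000 / 300000
Delay = 3.3333 ms
Rounded to 2 dp = 3.33 ms

3.33


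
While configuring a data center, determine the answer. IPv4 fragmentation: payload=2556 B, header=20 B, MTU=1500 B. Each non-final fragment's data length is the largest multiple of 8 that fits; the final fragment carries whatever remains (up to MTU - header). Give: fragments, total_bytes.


Max data per non-final fragment = floor((MTU - header)/8)*8 = floor((1500 - 20)/8)*8 = floor(1480/8)*8 = 1480 B
Final fragment needs no 8-byte alignment: it can carry up to MTU - header = 1480 B
Non-final fragments needed = ceil((payload - 1480) / 1480) = ceil(1076/1480) = ceil(0.7270) = 1
Number of fragments = 1 + 1 = 2
Fragment sizes (data): 1 * 1480 B + 1076 B (last, 1076 <= 1480 OK)
Total bytes sent = payload + n_frags * header = 2556 + 2*20 = 2556 + 40 = 2596 B

2, 2596


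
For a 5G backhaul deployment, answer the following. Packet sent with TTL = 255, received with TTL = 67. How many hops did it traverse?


Given: initial TTL = 255, received TTL = 67
Hops = initial TTL - received TTL
Hops = 255 - 67 = 188

188


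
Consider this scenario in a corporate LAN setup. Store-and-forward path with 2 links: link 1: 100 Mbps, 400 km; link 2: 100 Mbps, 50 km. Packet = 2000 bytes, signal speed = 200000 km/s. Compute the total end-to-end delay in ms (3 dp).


Packet = 2000 bytes = 16000 bits. Store-and-forward: sum (t_trans + t_prop) per link.
Link 1: t_trans = 16000/(100*10^6) s = 0.1600 ms; t_prop = 400/200000 s = 2.0000 ms; subtotal = 2.1600 ms
Link 2: t_trans = 16000/(100*10^6) s = 0.1600 ms; t_prop = 50/200000 s = 0.2500 ms; subtotal = 0.4100 ms
End-to-end = 2.1600 + 0.4100 = 2.5700 ms -> 2.570 ms (3 dp)

2.570


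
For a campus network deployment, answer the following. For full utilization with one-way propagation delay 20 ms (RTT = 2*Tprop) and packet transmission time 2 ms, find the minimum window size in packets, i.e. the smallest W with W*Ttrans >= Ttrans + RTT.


Given: Ttrans = 2 ms, RTT = 40 ms (= 2 * Tprop, Tprop = 20 ms)
Time until first ACK returns = Ttrans + RTT = 2 + 40 = 42 ms
Need W * Ttrans >= Ttrans + RTT  ->  W >= (Ttrans + RTT) / Ttrans
(Ttrans + RTT) / Ttrans = 42 / 2 = 21
W_min = ceil(21) = 21

21


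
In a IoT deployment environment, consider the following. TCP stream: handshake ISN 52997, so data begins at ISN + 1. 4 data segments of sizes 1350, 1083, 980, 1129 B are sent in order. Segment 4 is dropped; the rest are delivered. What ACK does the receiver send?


SYN uses sequence number 52997; first data byte = ISN + 1 = 52998.
Segment 1: SEQ = 52998, len = 1350 B, covers [52998, 54347]
Segment 2: SEQ = 54348, len = 1083 B, covers [54348, 55430]
Segment 3: SEQ = 55431, len = 980 B, covers [55431, 56410]
Segment 4: SEQ = 56411, len = 1129 B, covers [56411, 57539] [LOST]
In-order data received: bytes [52998, 56410] (segments 1..3).
Segment 4 missing -> gap begins at byte 56411.
Cumulative ACK = next expected in-order byte = 52998 + 1350 + 1083 + 980 = 56411

56411


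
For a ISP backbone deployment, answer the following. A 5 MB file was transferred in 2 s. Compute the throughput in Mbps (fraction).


Given: file = 5 MB, time = 2 s
File in Mb = 5 * 8 = 40 Mb
Throughput = 40 / 2 Mbps
Throughput = 20 Mbps

20


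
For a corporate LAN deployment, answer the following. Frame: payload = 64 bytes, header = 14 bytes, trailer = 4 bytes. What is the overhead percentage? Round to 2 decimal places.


Given: payload = 64 B, header = 14 B, trailer = 4 B
Overhead bytes = header + trailer = 14 + 4 = 18
Total frame = payload + overhead = 64 + 18 = 82
Overhead % = 18 / 82 * 100 = 21.9512% -> 21.95% (2 dp)

21.95


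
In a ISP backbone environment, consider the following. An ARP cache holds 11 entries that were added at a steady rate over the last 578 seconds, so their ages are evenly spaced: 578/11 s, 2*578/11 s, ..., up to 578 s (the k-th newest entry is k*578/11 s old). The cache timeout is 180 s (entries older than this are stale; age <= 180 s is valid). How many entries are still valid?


Ages are k * 578/11 s for k = 1..11 (spacing = 52.5455 s).
Entry k is valid iff k * 578/11 <= 180 iff k <= 11 * 180 / 578 = 3.4256
n_valid = floor(3.4256) = 3
(n_stale = 11 - 3 = 8)

3


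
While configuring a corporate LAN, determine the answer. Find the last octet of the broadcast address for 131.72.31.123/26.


Given: IP = 131.72.31.123, prefix = /26
Host bits = 32 - 26 = 6
Network last octet = 123 AND mask = 64
Host part size = 2^6 - 1 = 63
Broadcast last octet = 64 OR 63 = 127

127


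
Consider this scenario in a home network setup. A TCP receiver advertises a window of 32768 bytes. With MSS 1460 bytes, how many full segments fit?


Given: RWND = 32768 bytes, MSS = 1460 bytes
Full segments = floor(RWND / MSS)
Full segments = floor(32768 / 1460)
Full segments = floor(22.4438) = 22

22


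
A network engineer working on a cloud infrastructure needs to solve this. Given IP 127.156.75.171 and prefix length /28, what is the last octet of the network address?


Given: IP = 127.156.75.171, prefix = /28
Subnet mask = 255.255.255.240
Last octet of IP: 171
Last octet of mask: 240
Network last octet = 171 AND 240 = 160

160


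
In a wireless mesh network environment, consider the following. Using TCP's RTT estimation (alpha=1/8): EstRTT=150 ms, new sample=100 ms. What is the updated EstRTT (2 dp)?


Given: EstRTT = 150 ms, SampleRTT = 100 ms, alpha = 1/8
New EstRTT = (1 - alpha) * EstRTT + alpha * SampleRTT
(7/8) * 150 = 131.25
(1/8) * 100 = 12.5
New EstRTT = 131.25 + 12.5 = 143.75 ms -> 143.75 ms (2 dp)

143.75


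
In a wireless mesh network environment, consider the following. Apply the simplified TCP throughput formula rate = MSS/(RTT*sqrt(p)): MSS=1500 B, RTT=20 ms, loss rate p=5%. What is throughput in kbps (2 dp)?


Given: MSS = 1500 bytes, RTT = 20 ms, loss = 5%
RTT in seconds = 20 / 1000 = 0.02
Loss rate = 5% = 0.05
sqrt(loss) = sqrt(0.05) = 0.223606797750
Throughput (bytes/s) = 1500 / (0.02 * 0.223606797750) = 335410.1966
Throughput (kbps) = 335410.1966 * 8 / 1000 = 2683.281573 -> 2683.28 kbps (2 dp)

2683.28


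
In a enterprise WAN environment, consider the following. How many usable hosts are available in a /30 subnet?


Given: subnet mask /30
Host bits = 32 - 30 = 2
Total addresses = 2^2 = 4
Usable hosts = 4 - 2 (network + broadcast) = 2

2


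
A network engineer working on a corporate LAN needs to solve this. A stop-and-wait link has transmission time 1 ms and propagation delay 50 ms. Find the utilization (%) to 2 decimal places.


Given: Ttrans = 1 ms, Tprop = 50 ms
RTT = 2 * Tprop = 2 * 50 = 100 ms
U = Ttrans / (Ttrans + RTT)
U = 1 / (1 + 100)
U = 1 / 101 = 0.009901
U% = 0.99%

0.99


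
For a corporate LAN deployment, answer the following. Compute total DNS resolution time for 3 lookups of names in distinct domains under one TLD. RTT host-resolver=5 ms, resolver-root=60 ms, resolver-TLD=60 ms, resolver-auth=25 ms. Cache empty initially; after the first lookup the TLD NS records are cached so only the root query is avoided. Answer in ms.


Lookup 1 (cold cache): local + root + TLD + auth = 5 + 60 + 60 + 25 = 150 ms
Lookups 2..3 (TLD NS cached -> skip root; new domain -> still ask TLD and auth): local + TLD + auth = 5 + 60 + 25 = 90 ms each
Remaining 2 lookups: 2 * 90 = 180 ms
Total = 150 + 180 = 330 ms

330


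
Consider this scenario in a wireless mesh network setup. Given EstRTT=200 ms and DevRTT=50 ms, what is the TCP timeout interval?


Given: EstRTT = 200 ms, DevRTT = 50 ms
Timeout = EstRTT + 4 * DevRTT
4 * DevRTT = 4 * 50 = 200
Timeout = 200 + 200 = 400 ms

400


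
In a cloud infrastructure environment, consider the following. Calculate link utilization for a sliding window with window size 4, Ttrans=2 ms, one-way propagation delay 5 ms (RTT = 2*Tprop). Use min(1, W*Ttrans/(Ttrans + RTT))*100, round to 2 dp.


Given: W = 4, Ttrans = 2 ms, RTT = 10 ms (= 2 * Tprop, Tprop = 5 ms)
Cycle time = Ttrans + RTT = 2 + 10 = 12 ms (first packet sent until its ACK returns)
W * Ttrans = 4 * 2 = 8 ms of sending per cycle
W * Ttrans / (Ttrans + RTT) = 8 / 12 = 0.666667
U = min(1, 0.666667) = 0.666667
U% = 66.67%

66.67


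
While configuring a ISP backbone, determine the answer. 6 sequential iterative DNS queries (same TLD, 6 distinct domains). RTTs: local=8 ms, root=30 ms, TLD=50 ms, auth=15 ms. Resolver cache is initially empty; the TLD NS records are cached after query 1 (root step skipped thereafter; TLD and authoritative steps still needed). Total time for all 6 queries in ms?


Lookup 1 (cold cache): local + root + TLD + auth = 8 + 30 + 50 + 15 = 103 ms
Lookups 2..6 (TLD NS cached -> skip root; new domain -> still ask TLD and auth): local + TLD + auth = 8 + 50 + 15 = 73 ms each
Remaining 5 lookups: 5 * 73 = 365 ms
Total = 103 + 365 = 468 ms

468


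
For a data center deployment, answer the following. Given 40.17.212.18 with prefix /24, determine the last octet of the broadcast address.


Given: IP = 40.17.212.18, prefix = /24
Host bits = 32 - 24 = 8
Network last octet = 18 AND mask = 0
Host part size = 2^8 - 1 = 255
Broadcast last octet = 0 OR 255 = 255

255


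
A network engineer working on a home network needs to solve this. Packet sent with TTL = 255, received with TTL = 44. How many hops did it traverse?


Given: initial TTL = 255, received TTL = 44
Hops = initial TTL - received TTL
Hops = 255 - 44 = 211

211


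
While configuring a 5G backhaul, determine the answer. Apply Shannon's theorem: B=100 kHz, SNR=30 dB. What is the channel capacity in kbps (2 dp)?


Given: B = 100 kHz, SNR = 30 dB
SNR linear = 10^(30/10) = 1000
1 + SNR = 1001
log2(1001) = 9.9672262588
C = 100 * 1000 * 9.9672262588 = 996722.6259 bps
C = 996.722626 kbps -> 996.72 kbps (2 dp)

996.72


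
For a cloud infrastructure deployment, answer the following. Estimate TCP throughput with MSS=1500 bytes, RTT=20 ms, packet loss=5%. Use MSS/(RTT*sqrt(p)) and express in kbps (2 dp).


Given: MSS = 1500 bytes, RTT = 20 ms, loss = 5%
RTT in seconds = 20 / 1000 = 0.02
Loss rate = 5% = 0.05
sqrt(loss) = sqrt(0.05) = 0.223606797750
Throughput (bytes/s) = 1500 / (0.02 * 0.223606797750) = 335410.1966
Throughput (kbps) = 335410.1966 * 8 / 1000 = 2683.281573 -> 2683.28 kbps (2 dp)

2683.28


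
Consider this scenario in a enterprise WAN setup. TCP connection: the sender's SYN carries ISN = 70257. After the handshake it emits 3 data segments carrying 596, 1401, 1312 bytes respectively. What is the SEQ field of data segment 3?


The SYN occupies sequence number ISN = 70257, so the first data byte is ISN + 1 = 70258.
SEQ of data segment i = (ISN + 1) + sum of payload sizes of segments 1..i-1.
Segment 1: SEQ = 70258, payload = 596 bytes
Segment 2: SEQ = 70854, payload = 1401 bytes
Segment 3: SEQ = 72255, payload = 1312 bytes
SEQ of segment 3 = 70258 + 596 + 1401 = 72255

72255


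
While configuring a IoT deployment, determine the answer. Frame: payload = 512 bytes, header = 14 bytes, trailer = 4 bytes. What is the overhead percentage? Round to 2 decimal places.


Given: payload = 512 B, header = 14 B, trailer = 4 B
Overhead bytes = header + trailer = 14 + 4 = 18
Total frame = payload + overhead = 512 + 18 = 530
Overhead % = 18 / 530 * 100 = 3.3962% -> 3.40% (2 dp)

3.40


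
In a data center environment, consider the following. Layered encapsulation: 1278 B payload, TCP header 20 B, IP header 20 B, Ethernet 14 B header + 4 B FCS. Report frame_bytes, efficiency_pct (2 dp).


TCP segment = 1278 + 20 = 1298 B
IP packet = 1298 + 20 = 1318 B
Ethernet frame = 1318 + 14 + 4 = 1336 B
Efficiency = app / frame = 1278 / 1336 = 0.956587 = 95.6587% -> 95.66% (2 dp)

1336, 95.66


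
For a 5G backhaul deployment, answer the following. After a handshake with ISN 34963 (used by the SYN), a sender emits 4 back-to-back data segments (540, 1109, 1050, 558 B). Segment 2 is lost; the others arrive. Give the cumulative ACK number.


SYN uses sequence number 34963; first data byte = ISN + 1 = 34964.
Segment 1: SEQ = 34964, len = 540 B, covers [34964, 35503]
Segment 2: SEQ = 35504, len = 1109 B, covers [35504, 36612] [LOST]
Segment 3: SEQ = 36613, len = 1050 B, covers [36613, 37662]
Segment 4: SEQ = 37663, len = 558 B, covers [37663, 38220]
In-order data received: bytes [34964, 35503] (segments 1..1).
Segment 2 missing -> gap begins at byte 35504; later segments buffered out of order.
Cumulative ACK = next expected in-order byte = 34964 + 540 = 35504

35504


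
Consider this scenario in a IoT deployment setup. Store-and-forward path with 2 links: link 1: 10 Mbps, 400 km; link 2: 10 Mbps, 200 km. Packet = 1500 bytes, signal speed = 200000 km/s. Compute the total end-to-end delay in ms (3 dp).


Packet = 1500 bytes = 12000 bits. Store-and-forward: sum (t_trans + t_prop) per link.
Link 1: t_trans = 12000/(10*10^6) s = 1.2000 ms; t_prop = 400/200000 s = 2.0000 ms; subtotal = 3.2000 ms
Link 2: t_trans = 12000/(10*10^6) s = 1.2000 ms; t_prop = 200/200000 s = 1.0000 ms; subtotal = 2.2000 ms
End-to-end = 3.2000 + 2.2000 = 5.4000 ms -> 5.400 ms (3 dp)

5.400


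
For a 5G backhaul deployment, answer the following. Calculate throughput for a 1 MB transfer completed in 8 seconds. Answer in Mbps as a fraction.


Given: file = 1 MB, time = 8 s
File in Mb = 1 * 8 = 8 Mb
Throughput = 8 / 8 Mbps
Throughput = 1 Mbps

1


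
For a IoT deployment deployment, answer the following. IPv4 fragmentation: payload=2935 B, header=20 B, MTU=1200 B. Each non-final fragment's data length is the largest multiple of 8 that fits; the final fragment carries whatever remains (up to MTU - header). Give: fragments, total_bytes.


Max data per non-final fragment = floor((MTU - header)/8)*8 = floor((1200 - 20)/8)*8 = floor(1180/8)*8 = 1176 B
Final fragment needs no 8-byte alignment: it can carry up to MTU - header = 1180 B
Non-final fragments needed = ceil((payload - 1180) / 1176) = ceil(1755/1176) = ceil(1.4923) = 2
Number of fragments = 2 + 1 = 3
Fragment sizes (data): 2 * 1176 B + 583 B (last, 583 <= 1180 OK)
Total bytes sent = payload + n_frags * header = 2935 + 3*20 = 2935 + 60 = 2995 B

3, 2995


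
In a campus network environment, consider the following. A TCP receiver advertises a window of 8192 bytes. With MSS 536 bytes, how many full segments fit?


Given: RWND = 8192 bytes, MSS = 536 bytes
Full segments = floor(RWND / MSS)
Full segments = floor(8192 / 536)
Full segments = floor(15.2836) = 15

15


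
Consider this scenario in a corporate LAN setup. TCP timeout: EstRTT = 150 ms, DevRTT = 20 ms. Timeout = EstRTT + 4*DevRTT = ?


Given: EstRTT = 150 ms, DevRTT = 20 ms
Timeout = EstRTT + 4 * DevRTT
4 * DevRTT = 4 * 20 = 80
Timeout = 150 + 80 = 230 ms

230


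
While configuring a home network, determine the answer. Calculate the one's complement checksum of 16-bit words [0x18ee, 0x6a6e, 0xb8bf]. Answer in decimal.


Given words: [0x18ee, 0x6a6e, 0xb8bf]
Step 1: Sum all words
Raw sum = 6382 + 27246 + 47295 = 80923
Step 2: Fold carry: (15387 + 1) = 15388
One's complement = ~15388 & 0xFFFF = 50147

50147


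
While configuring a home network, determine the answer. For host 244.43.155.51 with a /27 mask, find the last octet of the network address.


Given: IP = 244.43.155.51, prefix = /27
Subnet mask = 255.255.255.224
Last octet of IP: 51
Last octet of mask: 224
Network last octet = 51 AND 224 = 32

32


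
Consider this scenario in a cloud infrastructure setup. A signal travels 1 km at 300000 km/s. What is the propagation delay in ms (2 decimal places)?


Given: distance = 1 km, speed = 300000 km/s
Delay = distance / speed = 1 / 300000 seconds
Delay in ms = 1 * 1000 / 300000
Delay = 0.0033 ms
Rounded to 2 dp = 0.00 ms

0.00


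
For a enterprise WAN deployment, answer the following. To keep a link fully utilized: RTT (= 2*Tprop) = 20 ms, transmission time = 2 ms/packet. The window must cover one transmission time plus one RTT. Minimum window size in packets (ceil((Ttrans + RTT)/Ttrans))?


Given: Ttrans = 2 ms, RTT = 20 ms (= 2 * Tprop, Tprop = 10 ms)
Time until first ACK returns = Ttrans + RTT = 2 + 20 = 22 ms
Need W * Ttrans >= Ttrans + RTT  ->  W >= (Ttrans + RTT) / Ttrans
(Ttrans + RTT) / Ttrans = 22 / 2 = 11
W_min = ceil(11) = 11

11


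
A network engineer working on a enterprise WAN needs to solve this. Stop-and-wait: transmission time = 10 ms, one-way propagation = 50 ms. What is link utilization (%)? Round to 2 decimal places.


Given: Ttrans = 10 ms, Tprop = 50 ms
RTT = 2 * Tprop = 2 * 50 = 100 ms
U = Ttrans / (Ttrans + RTT)
U = 10 / (10 + 100)
U = 10 / 110 = 0.090909
U% = 9.09%

9.09


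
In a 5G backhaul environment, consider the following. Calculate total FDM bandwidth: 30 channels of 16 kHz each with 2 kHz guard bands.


Given: 30 channels, 16 kHz each, guard = 2 kHz
Channel bandwidth = 30 * 16 = 480 kHz
Guard bands = 29 gaps * 2 kHz = 58 kHz
Total = 480 + 58 = 538 kHz

538


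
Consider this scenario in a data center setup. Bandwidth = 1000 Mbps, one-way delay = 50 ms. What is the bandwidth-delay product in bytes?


Given: bandwidth = 1000 Mbps, delay = 50 ms
BDP in bits = 1000 * 10^6 * 50 / 1000
BDP in bits = 50000000
BDP in bytes = 50000000 / 8 = 6250000

6250000


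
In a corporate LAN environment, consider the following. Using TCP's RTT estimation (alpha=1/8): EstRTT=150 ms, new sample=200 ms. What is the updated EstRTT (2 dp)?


Given: EstRTT = 150 ms, SampleRTT = 200 ms, alpha = 1/8
New EstRTT = (1 - alpha) * EstRTT + alpha * SampleRTT
(7/8) * 150 = 131.25
(1/8) * 200 = 25
New EstRTT = 131.25 + 25 = 156.25 ms -> 156.25 ms (2 dp)

156.25


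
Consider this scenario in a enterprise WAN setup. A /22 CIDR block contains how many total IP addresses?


Given: CIDR prefix /22
Host bits = 32 - 22 = 10
Total addresses = 2^10 = 1024

1024


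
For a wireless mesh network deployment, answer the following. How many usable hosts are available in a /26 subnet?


Given: subnet mask /26
Host bits = 32 - 26 = 6
Total addresses = 2^6 = 64
Usable hosts = 64 - 2 (network + broadcast) = 62

62


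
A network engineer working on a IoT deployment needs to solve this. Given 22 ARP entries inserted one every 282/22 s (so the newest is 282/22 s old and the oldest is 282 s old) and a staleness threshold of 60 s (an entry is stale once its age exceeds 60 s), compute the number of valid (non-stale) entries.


Ages are k * 282/22 s for k = 1..22 (spacing = 12.8182 s).
Entry k is valid iff k * 282/22 <= 60 iff k <= 22 * 60 / 282 = 4.6809
n_valid = floor(4.6809) = 4
(n_stale = 22 - 4 = 18)

4


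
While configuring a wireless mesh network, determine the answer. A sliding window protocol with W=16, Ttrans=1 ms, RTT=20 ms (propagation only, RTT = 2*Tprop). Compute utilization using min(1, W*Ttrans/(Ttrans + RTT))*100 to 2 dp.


Given: W = 16, Ttrans = 1 ms, RTT = 20 ms (= 2 * Tprop, Tprop = 10 ms)
Cycle time = Ttrans + RTT = 1 + 20 = 21 ms (first packet sent until its ACK returns)
W * Ttrans = 16 * 1 = 16 ms of sending per cycle
W * Ttrans / (Ttrans + RTT) = 16 / 21 = 0.761905
U = min(1, 0.761905) = 0.761905
U% = 76.19%

76.19


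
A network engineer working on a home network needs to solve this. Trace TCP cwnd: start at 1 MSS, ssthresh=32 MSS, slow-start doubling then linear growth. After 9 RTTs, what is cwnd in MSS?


RTT 0: cwnd = 1 MSS (initial)
RTT 1: cwnd = 2 MSS (slow start, doubled)
RTT 2: cwnd = 4 MSS (slow start, doubled)
RTT 3: cwnd = 8 MSS (slow start, doubled)
RTT 4: cwnd = 16 MSS (slow start, doubled)
RTT 5: cwnd = 32 MSS (slow start, doubled)
RTT 6: cwnd = 33 MSS (congestion avoidance, +1)
RTT 7: cwnd = 34 MSS (congestion avoidance, +1)
RTT 8: cwnd = 35 MSS (congestion avoidance, +1)
RTT 9: cwnd = 36 MSS (congestion avoidance, +1)

36


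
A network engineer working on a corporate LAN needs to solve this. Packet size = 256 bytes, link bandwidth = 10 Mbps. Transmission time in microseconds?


Given: packet = 256 bytes, bandwidth = 10 Mbps
Packet in bits = 256 * 8 = 2048 bits
Bandwidth = 10 * 10^6 = 10000000 bps
Time = 2048 / 10000000 seconds
Time in us = 2048 * 10^6 / 10000000 = 204.8

204.8


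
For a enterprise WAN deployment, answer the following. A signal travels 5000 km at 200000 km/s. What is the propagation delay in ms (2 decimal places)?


Given: distance = 5000 km, speed = 200000 km/s
Delay = distance / speed = 5000 / 200000 seconds
Delay in ms = 5000 * 1000 / 200000
Delay = 25.0000 ms
Rounded to 2 dp = 25.00 ms

25.00


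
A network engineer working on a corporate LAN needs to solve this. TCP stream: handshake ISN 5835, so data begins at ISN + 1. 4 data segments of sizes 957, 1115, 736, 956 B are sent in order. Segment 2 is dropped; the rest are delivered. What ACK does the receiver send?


SYN uses sequence number 5835; first data byte = ISN + 1 = 5836.
Segment 1: SEQ = 5836, len = 957 B, covers [5836, 6792]
Segment 2: SEQ = 6793, len = 1115 B, covers [6793, 7907] [LOST]
Segment 3: SEQ = 7908, len = 736 B, covers [7908, 8643]
Segment 4: SEQ = 8644, len = 956 B, covers [8644, 9599]
In-order data received: bytes [5836, 6792] (segments 1..1).
Segment 2 missing -> gap begins at byte 6793; later segments buffered out of order.
Cumulative ACK = next expected in-order byte = 5836 + 957 = 6793

6793


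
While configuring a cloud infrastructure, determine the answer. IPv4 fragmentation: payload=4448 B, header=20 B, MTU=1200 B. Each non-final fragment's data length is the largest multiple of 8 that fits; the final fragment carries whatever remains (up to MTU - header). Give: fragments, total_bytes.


Max data per non-final fragment = floor((MTU - header)/8)*8 = floor((1200 - 20)/8)*8 = floor(1180/8)*8 = 1176 B
Final fragment needs no 8-byte alignment: it can carry up to MTU - header = 1180 B
Non-final fragments needed = ceil((payload - 1180) / 1176) = ceil(3268/1176) = ceil(2.7789) = 3
Number of fragments = 3 + 1 = 4
Fragment sizes (data): 3 * 1176 B + 920 B (last, 920 <= 1180 OK)
Total bytes sent = payload + n_frags * header = 4448 + 4*20 = 4448 + 80 = 4528 B

4, 4528


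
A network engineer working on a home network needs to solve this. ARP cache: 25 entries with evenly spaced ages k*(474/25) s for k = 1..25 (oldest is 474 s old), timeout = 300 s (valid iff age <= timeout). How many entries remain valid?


Ages are k * 474/25 s for k = 1..25 (spacing = 18.9600 s).
Entry k is valid iff k * 474/25 <= 300 iff k <= 25 * 300 / 474 = 15.8228
n_valid = floor(15.8228) = 15
(n_stale = 25 - 15 = 10)

15


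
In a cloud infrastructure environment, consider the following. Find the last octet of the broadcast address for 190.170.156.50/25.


Given: IP = 190.170.156.50, prefix = /25
Host bits = 32 - 25 = 7
Network last octet = 50 AND mask = 0
Host part size = 2^7 - 1 = 127
Broadcast last octet = 0 OR 127 = 127

127


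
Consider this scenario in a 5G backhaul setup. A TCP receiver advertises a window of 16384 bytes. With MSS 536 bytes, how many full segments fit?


Given: RWND = 16384 bytes, MSS = 536 bytes
Full segments = floor(RWND / MSS)
Full segments = floor(16384 / 536)
Full segments = floor(30.5672) = 30

30


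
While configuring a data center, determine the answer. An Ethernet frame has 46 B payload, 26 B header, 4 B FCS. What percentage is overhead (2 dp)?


Given: payload = 46 B, header = 26 B, trailer = 4 B
Overhead bytes = header + trailer = 26 + 4 = 30
Total frame = payload + overhead = 46 + 30 = 76
Overhead % = 30 / 76 * 100 = 39.4737% -> 39.47% (2 dp)

39.47


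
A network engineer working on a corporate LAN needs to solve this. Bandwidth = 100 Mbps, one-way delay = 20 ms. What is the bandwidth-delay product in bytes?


Given: bandwidth = 100 Mbps, delay = 20 ms
BDP in bits = 100 * 10^6 * 20 / 1000
BDP in bits = 2000000
BDP in bytes = 2000000 / 8 = 250000

250000
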